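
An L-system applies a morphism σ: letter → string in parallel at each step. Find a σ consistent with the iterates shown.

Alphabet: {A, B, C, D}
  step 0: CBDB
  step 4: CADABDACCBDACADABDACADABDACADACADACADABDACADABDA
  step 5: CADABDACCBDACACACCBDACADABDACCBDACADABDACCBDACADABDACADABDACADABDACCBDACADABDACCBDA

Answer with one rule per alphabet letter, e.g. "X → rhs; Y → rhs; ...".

A->DA, B->CC, C->CA, D->B

  step 4 ⇒ step 5: CADABDACCBDACADABDACADABDACADACADACADABDACADABDA ⇒ CA·DA·B·DA·CC·B·DA·CA·CA·CC·B·DA·CA·DA·B·DA·CC·B·DA·CA·DA·B·DA·CC·B·DA·CA·DA·B·DA·CA·DA·B·DA·CA·DA·B·DA·CC·B·DA·CA·DA·B·DA·CC·B·DA
    A ↦ DA
    B ↦ CC
    C ↦ CA
    D ↦ B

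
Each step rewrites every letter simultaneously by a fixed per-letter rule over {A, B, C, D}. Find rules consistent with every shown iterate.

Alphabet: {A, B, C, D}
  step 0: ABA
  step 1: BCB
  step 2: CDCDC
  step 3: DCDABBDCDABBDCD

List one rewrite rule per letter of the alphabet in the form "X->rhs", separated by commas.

A->B, B->C, C->DCD, D->ABB

  step 2 ⇒ step 3: CDCDC ⇒ DCD·ABB·DCD·ABB·DCD
    C ↦ DCD
    D ↦ ABB
  step 0 ⇒ step 1: ABA ⇒ B·C·B
    A ↦ B
  step 0 ⇒ step 1: ABA ⇒ B·C·B
    B ↦ C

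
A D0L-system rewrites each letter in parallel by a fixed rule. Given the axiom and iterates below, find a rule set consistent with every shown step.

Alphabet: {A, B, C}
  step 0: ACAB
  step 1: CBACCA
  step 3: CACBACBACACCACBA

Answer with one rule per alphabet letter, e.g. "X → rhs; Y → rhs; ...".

  step 0 ⇒ step 1: ACAB ⇒ C·BA·C·CA
    A ↦ C
    B ↦ CA
    C ↦ BA

A->C, B->CA, C->BA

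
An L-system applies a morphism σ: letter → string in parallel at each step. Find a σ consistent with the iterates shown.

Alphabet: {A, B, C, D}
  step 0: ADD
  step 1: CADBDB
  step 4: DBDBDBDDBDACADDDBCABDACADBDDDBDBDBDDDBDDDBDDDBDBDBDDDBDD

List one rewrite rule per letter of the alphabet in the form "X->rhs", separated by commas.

A->CA, B->DD, C->BDA, D->DB

  step 0 ⇒ step 1: ADD ⇒ CA·DB·DB
    A ↦ CA
    D ↦ DB
    B ↦ DD  (constrained at step 1)
    C ↦ BDA  (constrained at step 1)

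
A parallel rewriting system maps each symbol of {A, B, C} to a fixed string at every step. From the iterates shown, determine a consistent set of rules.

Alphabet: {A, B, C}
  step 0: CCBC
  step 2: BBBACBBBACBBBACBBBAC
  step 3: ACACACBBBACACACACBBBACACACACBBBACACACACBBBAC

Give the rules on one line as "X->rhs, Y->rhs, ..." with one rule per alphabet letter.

  step 2 ⇒ step 3: BBBACBBBACBBBACBBBAC ⇒ AC·AC·AC·BBB·AC·AC·AC·AC·BBB·AC·AC·AC·AC·BBB·AC·AC·AC·AC·BBB·AC
    A ↦ BBB
    B ↦ AC
    C ↦ AC

A->BBB, B->AC, C->AC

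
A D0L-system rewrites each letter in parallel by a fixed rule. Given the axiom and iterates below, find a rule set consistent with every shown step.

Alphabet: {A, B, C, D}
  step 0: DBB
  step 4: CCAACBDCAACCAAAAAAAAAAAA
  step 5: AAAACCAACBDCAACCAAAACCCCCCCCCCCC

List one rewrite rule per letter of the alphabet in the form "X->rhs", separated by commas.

  step 4 ⇒ step 5: CCAACBDCAACCAAAAAAAAAAAA ⇒ AA·AA·C·C·AA·C·BDC·AA·C·C·AA·AA·C·C·C·C·C·C·C·C·C·C·C·C
    A ↦ C
    B ↦ C
    C ↦ AA
    D ↦ BDC

A->C, B->C, C->AA, D->BDC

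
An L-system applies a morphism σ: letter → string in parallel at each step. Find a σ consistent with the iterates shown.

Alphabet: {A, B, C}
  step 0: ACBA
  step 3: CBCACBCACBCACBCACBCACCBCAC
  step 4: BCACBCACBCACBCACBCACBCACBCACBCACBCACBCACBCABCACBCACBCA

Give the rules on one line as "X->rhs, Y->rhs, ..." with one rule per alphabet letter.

A->C, B->C, C->BCA

  step 3 ⇒ step 4: CBCACBCACBCACBCACBCACCBCAC ⇒ BCA·C·BCA·C·BCA·C·BCA·C·BCA·C·BCA·C·BCA·C·BCA·C·BCA·C·BCA·C·BCA·BCA·C·BCA·C·BCA
    A ↦ C
    B ↦ C
    C ↦ BCA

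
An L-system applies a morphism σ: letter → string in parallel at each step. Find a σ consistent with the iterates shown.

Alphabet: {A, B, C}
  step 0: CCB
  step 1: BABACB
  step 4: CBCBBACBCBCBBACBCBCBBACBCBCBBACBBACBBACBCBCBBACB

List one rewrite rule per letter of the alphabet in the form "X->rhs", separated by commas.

A->CB, B->CB, C->BA

  step 0 ⇒ step 1: CCB ⇒ BA·BA·CB
    B ↦ CB
    C ↦ BA
    A ↦ CB  (constrained at step 1)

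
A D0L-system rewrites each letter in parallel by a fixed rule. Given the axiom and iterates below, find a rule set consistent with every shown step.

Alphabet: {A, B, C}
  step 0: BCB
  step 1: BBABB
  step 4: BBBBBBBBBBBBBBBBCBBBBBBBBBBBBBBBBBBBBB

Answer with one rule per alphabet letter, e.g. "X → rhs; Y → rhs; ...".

  step 0 ⇒ step 1: BCB ⇒ BB·A·BB
    B ↦ BB
    C ↦ A
    A ↦ CB  (constrained at step 1)

A->CB, B->BB, C->A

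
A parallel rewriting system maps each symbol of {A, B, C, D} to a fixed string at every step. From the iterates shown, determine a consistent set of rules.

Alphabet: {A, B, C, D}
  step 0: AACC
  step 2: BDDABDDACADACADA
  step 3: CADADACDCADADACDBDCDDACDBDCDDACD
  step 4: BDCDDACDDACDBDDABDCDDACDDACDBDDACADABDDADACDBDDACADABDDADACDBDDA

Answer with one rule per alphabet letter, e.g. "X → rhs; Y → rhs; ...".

  step 3 ⇒ step 4: CADADACDCADADACDBDCDDACDBDCDDACD ⇒ BD·CD·DA·CD·DA·CD·BD·DA·BD·CD·DA·CD·DA·CD·BD·DA·CA·DA·BD·DA·DA·CD·BD·DA·CA·DA·BD·DA·DA·CD·BD·DA
    A ↦ CD
    B ↦ CA
    C ↦ BD
    D ↦ DA

A->CD, B->CA, C->BD, D->DA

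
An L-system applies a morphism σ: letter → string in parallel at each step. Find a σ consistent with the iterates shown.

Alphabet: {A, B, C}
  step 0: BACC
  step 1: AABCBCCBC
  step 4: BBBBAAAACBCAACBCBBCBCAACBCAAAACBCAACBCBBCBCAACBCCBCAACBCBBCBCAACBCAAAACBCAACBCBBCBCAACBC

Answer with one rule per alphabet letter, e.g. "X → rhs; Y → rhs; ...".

  step 0 ⇒ step 1: BACC ⇒ AA·B·CBC·CBC
    A ↦ B
    B ↦ AA
    C ↦ CBC

A->B, B->AA, C->CBC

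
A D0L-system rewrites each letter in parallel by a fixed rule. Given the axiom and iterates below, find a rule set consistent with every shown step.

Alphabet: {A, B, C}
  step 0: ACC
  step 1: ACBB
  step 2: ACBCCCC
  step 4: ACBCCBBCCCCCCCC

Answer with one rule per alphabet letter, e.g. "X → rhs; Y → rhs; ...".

  step 1 ⇒ step 2: ACBB ⇒ AC·B·CC·CC
    A ↦ AC
    B ↦ CC
    C ↦ B

A->AC, B->CC, C->B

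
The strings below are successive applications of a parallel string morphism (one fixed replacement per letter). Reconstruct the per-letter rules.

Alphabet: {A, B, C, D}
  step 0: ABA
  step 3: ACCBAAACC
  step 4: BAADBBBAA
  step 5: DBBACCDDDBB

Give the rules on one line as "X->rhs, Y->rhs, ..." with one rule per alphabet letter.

  step 4 ⇒ step 5: BAADBBBAA ⇒ D·B·B·ACC·D·D·D·B·B
    A ↦ B
    B ↦ D
    D ↦ ACC
  step 3 ⇒ step 4: ACCBAAACC ⇒ B·A·A·D·B·B·B·A·A
    C ↦ A

A->B, B->D, C->A, D->ACC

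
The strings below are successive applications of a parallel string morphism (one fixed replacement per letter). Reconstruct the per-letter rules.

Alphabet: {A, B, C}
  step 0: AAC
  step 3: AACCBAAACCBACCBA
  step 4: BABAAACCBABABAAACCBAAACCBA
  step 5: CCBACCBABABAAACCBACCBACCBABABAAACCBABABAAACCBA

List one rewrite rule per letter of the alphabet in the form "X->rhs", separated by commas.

A->BA, B->CC, C->A

  step 4 ⇒ step 5: BABAAACCBABABAAACCBAAACCBA ⇒ CC·BA·CC·BA·BA·BA·A·A·CC·BA·CC·BA·CC·BA·BA·BA·A·A·CC·BA·BA·BA·A·A·CC·BA
    A ↦ BA
    B ↦ CC
    C ↦ A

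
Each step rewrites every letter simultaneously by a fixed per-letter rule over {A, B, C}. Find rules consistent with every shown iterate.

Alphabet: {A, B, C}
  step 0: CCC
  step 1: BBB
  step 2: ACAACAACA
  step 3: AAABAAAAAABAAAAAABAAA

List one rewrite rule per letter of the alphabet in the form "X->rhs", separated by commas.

  step 2 ⇒ step 3: ACAACAACA ⇒ AAA·B·AAA·AAA·B·AAA·AAA·B·AAA
    A ↦ AAA
    C ↦ B
  step 1 ⇒ step 2: BBB ⇒ ACA·ACA·ACA
    B ↦ ACA

A->AAA, B->ACA, C->B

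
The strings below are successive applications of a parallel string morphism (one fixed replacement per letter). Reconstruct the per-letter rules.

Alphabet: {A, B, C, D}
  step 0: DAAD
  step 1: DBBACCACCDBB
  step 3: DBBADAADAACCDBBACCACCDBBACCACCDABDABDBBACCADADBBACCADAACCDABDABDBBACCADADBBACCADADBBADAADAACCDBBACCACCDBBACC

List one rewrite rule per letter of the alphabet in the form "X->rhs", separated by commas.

A->ACC, B->ADA, C->DAB, D->DBB

  step 0 ⇒ step 1: DAAD ⇒ DBB·ACC·ACC·DBB
    A ↦ ACC
    D ↦ DBB
    B ↦ ADA  (constrained at step 1)
    C ↦ DAB  (constrained at step 1)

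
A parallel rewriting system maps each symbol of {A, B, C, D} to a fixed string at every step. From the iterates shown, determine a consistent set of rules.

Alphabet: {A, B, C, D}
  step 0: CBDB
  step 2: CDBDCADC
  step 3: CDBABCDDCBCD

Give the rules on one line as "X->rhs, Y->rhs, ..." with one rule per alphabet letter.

A->DC, B->A, C->CD, D->B

  step 2 ⇒ step 3: CDBDCADC ⇒ CD·B·A·B·CD·DC·B·CD
    A ↦ DC
    B ↦ A
    C ↦ CD
    D ↦ B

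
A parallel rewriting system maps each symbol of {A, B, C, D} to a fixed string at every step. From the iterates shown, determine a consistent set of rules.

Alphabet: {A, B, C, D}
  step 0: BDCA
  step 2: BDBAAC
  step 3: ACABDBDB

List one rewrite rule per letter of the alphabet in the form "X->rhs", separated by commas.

  step 2 ⇒ step 3: BDBAAC ⇒ A·C·A·BD·BD·B
    A ↦ BD
    B ↦ A
    C ↦ B
    D ↦ C

A->BD, B->A, C->B, D->C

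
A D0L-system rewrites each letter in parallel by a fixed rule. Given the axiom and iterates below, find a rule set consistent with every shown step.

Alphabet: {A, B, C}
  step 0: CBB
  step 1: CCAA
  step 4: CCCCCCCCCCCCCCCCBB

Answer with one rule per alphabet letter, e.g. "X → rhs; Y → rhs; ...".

A->B, B->A, C->CC

  step 0 ⇒ step 1: CBB ⇒ CC·A·A
    B ↦ A
    C ↦ CC
    A ↦ B  (constrained at step 1)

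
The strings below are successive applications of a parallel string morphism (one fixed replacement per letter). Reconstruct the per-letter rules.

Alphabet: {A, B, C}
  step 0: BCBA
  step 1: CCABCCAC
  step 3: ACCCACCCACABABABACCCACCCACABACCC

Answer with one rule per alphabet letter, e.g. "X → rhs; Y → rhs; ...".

  step 0 ⇒ step 1: BCBA ⇒ CC·AB·CC·AC
    A ↦ AC
    B ↦ CC
    C ↦ AB

A->AC, B->CC, C->AB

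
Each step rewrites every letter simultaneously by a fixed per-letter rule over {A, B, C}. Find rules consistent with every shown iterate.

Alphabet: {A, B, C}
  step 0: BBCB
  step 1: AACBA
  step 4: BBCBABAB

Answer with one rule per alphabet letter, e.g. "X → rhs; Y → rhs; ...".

A->B, B->A, C->CB

  step 0 ⇒ step 1: BBCB ⇒ A·A·CB·A
    B ↦ A
    C ↦ CB
    A ↦ B  (constrained at step 1)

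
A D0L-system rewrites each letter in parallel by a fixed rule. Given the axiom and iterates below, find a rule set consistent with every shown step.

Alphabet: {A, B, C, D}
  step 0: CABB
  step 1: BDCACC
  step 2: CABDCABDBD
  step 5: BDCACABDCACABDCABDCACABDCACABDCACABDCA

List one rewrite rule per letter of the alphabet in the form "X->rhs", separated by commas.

A->CA, B->C, C->BD, D->A

  step 1 ⇒ step 2: BDCACC ⇒ C·A·BD·CA·BD·BD
    A ↦ CA
    B ↦ C
    C ↦ BD
    D ↦ A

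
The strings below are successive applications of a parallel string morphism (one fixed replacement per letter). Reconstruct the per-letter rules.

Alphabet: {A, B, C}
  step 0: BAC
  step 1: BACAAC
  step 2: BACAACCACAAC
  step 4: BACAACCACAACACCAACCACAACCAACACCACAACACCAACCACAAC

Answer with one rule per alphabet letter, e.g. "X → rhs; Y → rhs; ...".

A->CA, B->BA, C->AC

  step 1 ⇒ step 2: BACAAC ⇒ BA·CA·AC·CA·CA·AC
    A ↦ CA
    B ↦ BA
    C ↦ AC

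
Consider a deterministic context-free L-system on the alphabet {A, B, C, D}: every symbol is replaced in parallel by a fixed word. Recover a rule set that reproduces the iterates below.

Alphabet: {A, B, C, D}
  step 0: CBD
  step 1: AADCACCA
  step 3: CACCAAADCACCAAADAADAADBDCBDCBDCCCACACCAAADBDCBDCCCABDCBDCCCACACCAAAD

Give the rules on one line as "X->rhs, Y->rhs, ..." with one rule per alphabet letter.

A->BDC, B->CA, C->AAD, D->CCA

  step 0 ⇒ step 1: CBD ⇒ AAD·CA·CCA
    B ↦ CA
    C ↦ AAD
    D ↦ CCA
    A ↦ BDC  (constrained at step 1)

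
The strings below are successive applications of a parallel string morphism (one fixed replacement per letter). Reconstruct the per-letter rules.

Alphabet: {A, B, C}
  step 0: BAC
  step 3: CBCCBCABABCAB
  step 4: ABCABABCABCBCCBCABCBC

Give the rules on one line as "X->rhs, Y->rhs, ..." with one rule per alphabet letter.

  step 3 ⇒ step 4: CBCCBCABABCAB ⇒ AB·C·AB·AB·C·AB·CB·C·CB·C·AB·CB·C
    A ↦ CB
    B ↦ C
    C ↦ AB

A->CB, B->C, C->AB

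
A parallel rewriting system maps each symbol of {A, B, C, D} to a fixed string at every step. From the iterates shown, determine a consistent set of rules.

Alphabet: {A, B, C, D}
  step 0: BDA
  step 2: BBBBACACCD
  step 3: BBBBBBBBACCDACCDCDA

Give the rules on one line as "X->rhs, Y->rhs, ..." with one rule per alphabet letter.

  step 2 ⇒ step 3: BBBBACACCD ⇒ BB·BB·BB·BB·AC·CD·AC·CD·CD·A
    A ↦ AC
    B ↦ BB
    C ↦ CD
    D ↦ A

A->AC, B->BB, C->CD, D->A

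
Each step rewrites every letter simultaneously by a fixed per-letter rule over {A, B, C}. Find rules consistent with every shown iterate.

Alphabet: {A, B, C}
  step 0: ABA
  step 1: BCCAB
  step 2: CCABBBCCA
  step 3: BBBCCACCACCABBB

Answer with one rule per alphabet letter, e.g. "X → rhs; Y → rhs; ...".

  step 2 ⇒ step 3: CCABBBCCA ⇒ B·B·B·CCA·CCA·CCA·B·B·B
    A ↦ B
    B ↦ CCA
    C ↦ B

A->B, B->CCA, C->B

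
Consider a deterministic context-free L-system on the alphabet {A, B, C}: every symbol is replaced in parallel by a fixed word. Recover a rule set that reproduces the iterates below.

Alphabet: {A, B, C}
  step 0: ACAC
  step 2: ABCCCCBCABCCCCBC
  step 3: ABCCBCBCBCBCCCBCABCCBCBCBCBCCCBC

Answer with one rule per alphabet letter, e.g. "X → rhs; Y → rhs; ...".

A->AB, B->CC, C->BC

  step 2 ⇒ step 3: ABCCCCBCABCCCCBC ⇒ AB·CC·BC·BC·BC·BC·CC·BC·AB·CC·BC·BC·BC·BC·CC·BC
    A ↦ AB
    B ↦ CC
    C ↦ BC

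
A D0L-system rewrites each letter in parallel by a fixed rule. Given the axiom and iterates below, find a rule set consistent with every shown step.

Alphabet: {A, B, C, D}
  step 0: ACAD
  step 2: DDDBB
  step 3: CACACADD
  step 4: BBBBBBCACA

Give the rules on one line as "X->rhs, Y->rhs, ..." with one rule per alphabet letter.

A->B, B->D, C->B, D->CA

  step 3 ⇒ step 4: CACACADD ⇒ B·B·B·B·B·B·CA·CA
    A ↦ B
    C ↦ B
    D ↦ CA
  step 2 ⇒ step 3: DDDBB ⇒ CA·CA·CA·D·D
    B ↦ D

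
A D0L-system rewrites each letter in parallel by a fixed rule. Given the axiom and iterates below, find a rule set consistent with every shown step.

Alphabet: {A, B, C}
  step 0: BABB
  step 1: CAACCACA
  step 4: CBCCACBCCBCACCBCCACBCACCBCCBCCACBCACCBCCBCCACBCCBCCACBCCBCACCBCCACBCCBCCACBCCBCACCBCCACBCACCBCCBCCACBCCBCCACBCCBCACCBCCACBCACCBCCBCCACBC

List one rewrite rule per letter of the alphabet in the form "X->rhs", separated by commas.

A->AC, B->CA, C->CBC

  step 0 ⇒ step 1: BABB ⇒ CA·AC·CA·CA
    A ↦ AC
    B ↦ CA
    C ↦ CBC  (constrained at step 1)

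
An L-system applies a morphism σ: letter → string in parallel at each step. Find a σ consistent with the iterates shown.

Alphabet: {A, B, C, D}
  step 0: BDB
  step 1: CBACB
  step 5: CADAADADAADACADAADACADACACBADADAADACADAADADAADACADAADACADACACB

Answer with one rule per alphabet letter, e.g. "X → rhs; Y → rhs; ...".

A->DA, B->CB, C->CA, D->A

  step 0 ⇒ step 1: BDB ⇒ CB·A·CB
    B ↦ CB
    D ↦ A
    A ↦ DA  (constrained at step 1)
    C ↦ CA  (constrained at step 1)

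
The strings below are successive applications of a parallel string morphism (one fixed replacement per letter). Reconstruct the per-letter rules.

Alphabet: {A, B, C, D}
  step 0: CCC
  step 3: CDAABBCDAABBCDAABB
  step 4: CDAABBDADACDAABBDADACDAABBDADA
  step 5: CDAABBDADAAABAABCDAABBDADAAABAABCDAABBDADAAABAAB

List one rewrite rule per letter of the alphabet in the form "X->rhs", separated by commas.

A->B, B->DA, C->CD, D->AA

  step 4 ⇒ step 5: CDAABBDADACDAABBDADACDAABBDADA ⇒ CD·AA·B·B·DA·DA·AA·B·AA·B·CD·AA·B·B·DA·DA·AA·B·AA·B·CD·AA·B·B·DA·DA·AA·B·AA·B
    A ↦ B
    B ↦ DA
    C ↦ CD
    D ↦ AA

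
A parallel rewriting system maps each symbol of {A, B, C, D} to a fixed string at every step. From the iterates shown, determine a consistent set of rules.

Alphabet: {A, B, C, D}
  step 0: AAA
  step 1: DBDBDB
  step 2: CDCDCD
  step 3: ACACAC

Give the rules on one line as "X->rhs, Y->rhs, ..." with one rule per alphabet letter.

A->DB, B->D, C->A, D->C

  step 2 ⇒ step 3: CDCDCD ⇒ A·C·A·C·A·C
    C ↦ A
    D ↦ C
  step 0 ⇒ step 1: AAA ⇒ DB·DB·DB
    A ↦ DB
  step 1 ⇒ step 2: DBDBDB ⇒ C·D·C·D·C·D
    B ↦ D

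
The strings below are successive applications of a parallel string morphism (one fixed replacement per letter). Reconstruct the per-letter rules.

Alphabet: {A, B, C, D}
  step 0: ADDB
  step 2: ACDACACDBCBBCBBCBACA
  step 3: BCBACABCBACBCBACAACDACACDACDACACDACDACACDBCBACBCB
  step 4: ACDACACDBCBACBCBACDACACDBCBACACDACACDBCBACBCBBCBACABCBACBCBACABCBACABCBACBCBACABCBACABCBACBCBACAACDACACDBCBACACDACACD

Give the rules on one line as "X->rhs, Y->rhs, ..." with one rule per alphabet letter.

A->BCB, B->ACD, C->AC, D->A

  step 3 ⇒ step 4: BCBACABCBACBCBACAACDACACDACDACACDACDACACDBCBACBCB ⇒ ACD·AC·ACD·BCB·AC·BCB·ACD·AC·ACD·BCB·AC·ACD·AC·ACD·BCB·AC·BCB·BCB·AC·A·BCB·AC·BCB·AC·A·BCB·AC·A·BCB·AC·BCB·AC·A·BCB·AC·A·BCB·AC·BCB·AC·A·ACD·AC·ACD·BCB·AC·ACD·AC·ACD
    A ↦ BCB
    B ↦ ACD
    C ↦ AC
    D ↦ A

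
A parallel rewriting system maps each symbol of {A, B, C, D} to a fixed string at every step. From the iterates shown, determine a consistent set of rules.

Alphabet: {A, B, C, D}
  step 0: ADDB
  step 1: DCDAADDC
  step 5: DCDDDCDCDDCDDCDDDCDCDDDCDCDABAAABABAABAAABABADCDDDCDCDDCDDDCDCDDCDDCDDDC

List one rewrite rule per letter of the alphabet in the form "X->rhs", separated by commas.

A->DCD, B->DDC, C->B, D->A

  step 0 ⇒ step 1: ADDB ⇒ DCD·A·A·DDC
    A ↦ DCD
    B ↦ DDC
    D ↦ A
    C ↦ B  (constrained at step 1)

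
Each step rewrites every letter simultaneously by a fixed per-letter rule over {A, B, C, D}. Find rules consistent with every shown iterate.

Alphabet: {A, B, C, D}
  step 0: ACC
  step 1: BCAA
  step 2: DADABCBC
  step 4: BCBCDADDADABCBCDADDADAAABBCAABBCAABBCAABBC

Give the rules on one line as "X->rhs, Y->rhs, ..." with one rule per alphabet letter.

A->BC, B->DAD, C->A, D->AAB

  step 1 ⇒ step 2: BCAA ⇒ DAD·A·BC·BC
    A ↦ BC
    B ↦ DAD
    C ↦ A
    D ↦ AAB  (constrained at step 2)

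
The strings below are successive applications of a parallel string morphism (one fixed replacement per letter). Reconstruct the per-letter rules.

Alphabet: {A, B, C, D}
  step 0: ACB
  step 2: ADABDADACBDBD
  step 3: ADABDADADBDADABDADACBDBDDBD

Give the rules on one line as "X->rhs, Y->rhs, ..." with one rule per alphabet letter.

A->ADA, B->D, C->CB, D->BD

  step 2 ⇒ step 3: ADABDADACBDBD ⇒ ADA·BD·ADA·D·BD·ADA·BD·ADA·CB·D·BD·D·BD
    A ↦ ADA
    B ↦ D
    C ↦ CB
    D ↦ BD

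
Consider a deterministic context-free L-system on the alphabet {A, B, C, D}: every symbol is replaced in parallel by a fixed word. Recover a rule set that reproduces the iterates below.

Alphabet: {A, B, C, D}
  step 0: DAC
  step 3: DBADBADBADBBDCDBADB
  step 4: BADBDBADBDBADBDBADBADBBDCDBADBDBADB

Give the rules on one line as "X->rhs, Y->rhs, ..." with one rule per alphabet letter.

A->D, B->ADB, C->DCD, D->B

  step 3 ⇒ step 4: DBADBADBADBBDCDBADB ⇒ B·ADB·D·B·ADB·D·B·ADB·D·B·ADB·ADB·B·DCD·B·ADB·D·B·ADB
    A ↦ D
    B ↦ ADB
    C ↦ DCD
    D ↦ B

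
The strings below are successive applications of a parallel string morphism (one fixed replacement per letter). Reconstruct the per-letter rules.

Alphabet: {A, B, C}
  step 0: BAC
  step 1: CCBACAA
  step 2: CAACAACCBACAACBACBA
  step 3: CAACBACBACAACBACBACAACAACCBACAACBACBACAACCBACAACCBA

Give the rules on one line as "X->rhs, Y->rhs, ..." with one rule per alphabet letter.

A->CBA, B->C, C->CAA

  step 2 ⇒ step 3: CAACAACCBACAACBACBA ⇒ CAA·CBA·CBA·CAA·CBA·CBA·CAA·CAA·C·CBA·CAA·CBA·CBA·CAA·C·CBA·CAA·C·CBA
    A ↦ CBA
    B ↦ C
    C ↦ CAA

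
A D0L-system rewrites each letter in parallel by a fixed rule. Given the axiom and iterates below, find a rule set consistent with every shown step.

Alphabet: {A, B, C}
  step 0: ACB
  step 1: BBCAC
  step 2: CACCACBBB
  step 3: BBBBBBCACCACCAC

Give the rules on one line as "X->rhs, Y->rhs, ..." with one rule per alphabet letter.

  step 2 ⇒ step 3: CACCACBBB ⇒ B·B·B·B·B·B·CAC·CAC·CAC
    A ↦ B
    B ↦ CAC
    C ↦ B

A->B, B->CAC, C->B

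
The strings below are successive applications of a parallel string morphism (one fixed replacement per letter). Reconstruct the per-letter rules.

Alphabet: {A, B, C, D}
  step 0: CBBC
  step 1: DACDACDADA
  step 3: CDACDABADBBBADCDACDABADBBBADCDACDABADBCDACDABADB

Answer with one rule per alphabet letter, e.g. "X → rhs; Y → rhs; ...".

A->BAD, B->CDA, C->DA, D->B

  step 0 ⇒ step 1: CBBC ⇒ DA·CDA·CDA·DA
    B ↦ CDA
    C ↦ DA
    A ↦ BAD  (constrained at step 1)
    D ↦ B  (constrained at step 1)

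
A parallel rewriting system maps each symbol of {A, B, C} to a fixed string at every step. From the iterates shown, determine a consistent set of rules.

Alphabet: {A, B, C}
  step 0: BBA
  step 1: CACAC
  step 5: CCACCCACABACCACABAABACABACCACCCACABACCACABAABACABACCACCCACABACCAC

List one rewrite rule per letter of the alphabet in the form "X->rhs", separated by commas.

A->C, B->CA, C->ABA

  step 0 ⇒ step 1: BBA ⇒ CA·CA·C
    A ↦ C
    B ↦ CA
    C ↦ ABA  (constrained at step 1)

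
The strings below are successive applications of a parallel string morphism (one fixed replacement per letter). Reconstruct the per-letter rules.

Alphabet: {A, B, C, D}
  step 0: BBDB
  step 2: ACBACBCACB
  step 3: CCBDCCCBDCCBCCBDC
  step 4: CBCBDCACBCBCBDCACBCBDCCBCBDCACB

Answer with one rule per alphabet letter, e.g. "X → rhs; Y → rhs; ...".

A->C, B->DC, C->CB, D->A

  step 3 ⇒ step 4: CCBDCCCBDCCBCCBDC ⇒ CB·CB·DC·A·CB·CB·CB·DC·A·CB·CB·DC·CB·CB·DC·A·CB
    B ↦ DC
    C ↦ CB
    D ↦ A
  step 2 ⇒ step 3: ACBACBCACB ⇒ C·CB·DC·C·CB·DC·CB·C·CB·DC
    A ↦ C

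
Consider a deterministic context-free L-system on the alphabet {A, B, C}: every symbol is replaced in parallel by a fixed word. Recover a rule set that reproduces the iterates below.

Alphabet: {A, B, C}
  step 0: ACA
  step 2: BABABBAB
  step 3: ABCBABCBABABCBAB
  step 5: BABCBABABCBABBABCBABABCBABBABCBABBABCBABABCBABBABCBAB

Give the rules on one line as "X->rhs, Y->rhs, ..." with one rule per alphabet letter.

  step 2 ⇒ step 3: BABABBAB ⇒ AB·CB·AB·CB·AB·AB·CB·AB
    A ↦ CB
    B ↦ AB
    C ↦ B  (constrained at step 0)

A->CB, B->AB, C->B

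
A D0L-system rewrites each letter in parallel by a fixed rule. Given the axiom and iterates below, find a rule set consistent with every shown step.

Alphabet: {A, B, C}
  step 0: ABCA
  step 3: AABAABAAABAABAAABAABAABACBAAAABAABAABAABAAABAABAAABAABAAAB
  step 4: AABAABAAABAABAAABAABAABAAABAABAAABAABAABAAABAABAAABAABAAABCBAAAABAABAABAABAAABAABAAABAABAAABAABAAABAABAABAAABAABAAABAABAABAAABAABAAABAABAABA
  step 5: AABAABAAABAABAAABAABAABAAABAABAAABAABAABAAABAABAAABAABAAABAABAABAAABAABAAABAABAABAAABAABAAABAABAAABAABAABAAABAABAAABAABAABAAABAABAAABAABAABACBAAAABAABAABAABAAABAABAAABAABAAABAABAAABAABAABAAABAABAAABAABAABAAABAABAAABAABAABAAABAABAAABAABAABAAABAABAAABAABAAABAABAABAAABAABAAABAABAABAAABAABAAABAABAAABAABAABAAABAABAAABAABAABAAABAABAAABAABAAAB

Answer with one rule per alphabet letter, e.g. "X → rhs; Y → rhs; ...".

A->AAB, B->A, C->CBA

  step 4 ⇒ step 5: AABAABAAABAABAAABAABAABAAABAABAAABAABAABAAABAABAAABAABAAABCBAAAABAABAABAABAAABAABAAABAABAAABAABAAABAABAABAAABAABAAABAABAABAAABAABAAABAABAABA ⇒ AAB·AAB·A·AAB·AAB·A·AAB·AAB·AAB·A·AAB·AAB·A·AAB·AAB·AAB·A·AAB·AAB·A·AAB·AAB·A·AAB·AAB·AAB·A·AAB·AAB·A·AAB·AAB·AAB·A·AAB·AAB·A·AAB·AAB·A·AAB·AAB·AAB·A·AAB·AAB·A·AAB·AAB·AAB·A·AAB·AAB·A·AAB·AAB·AAB·A·CBA·A·AAB·AAB·AAB·AAB·A·AAB·AAB·A·AAB·AAB·A·AAB·AAB·A·AAB·AAB·AAB·A·AAB·AAB·A·AAB·AAB·AAB·A·AAB·AAB·A·AAB·AAB·AAB·A·AAB·AAB·A·AAB·AAB·AAB·A·AAB·AAB·A·AAB·AAB·A·AAB·AAB·AAB·A·AAB·AAB·A·AAB·AAB·AAB·A·AAB·AAB·A·AAB·AAB·A·AAB·AAB·AAB·A·AAB·AAB·A·AAB·AAB·AAB·A·AAB·AAB·A·AAB·AAB·A·AAB
    A ↦ AAB
    B ↦ A
    C ↦ CBA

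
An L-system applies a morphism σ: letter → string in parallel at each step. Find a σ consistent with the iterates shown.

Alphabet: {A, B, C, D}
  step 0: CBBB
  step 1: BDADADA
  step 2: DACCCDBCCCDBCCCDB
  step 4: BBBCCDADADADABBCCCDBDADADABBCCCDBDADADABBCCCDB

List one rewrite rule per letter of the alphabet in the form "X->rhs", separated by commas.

A->CDB, B->DA, C->B, D->CC

  step 1 ⇒ step 2: BDADADA ⇒ DA·CC·CDB·CC·CDB·CC·CDB
    A ↦ CDB
    B ↦ DA
    D ↦ CC
  step 0 ⇒ step 1: CBBB ⇒ B·DA·DA·DA
    C ↦ B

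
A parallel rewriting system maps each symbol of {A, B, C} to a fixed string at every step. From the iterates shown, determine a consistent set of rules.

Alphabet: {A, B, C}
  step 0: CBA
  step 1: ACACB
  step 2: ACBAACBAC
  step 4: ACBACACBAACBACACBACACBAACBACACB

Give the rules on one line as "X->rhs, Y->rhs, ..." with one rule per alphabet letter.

  step 1 ⇒ step 2: ACACB ⇒ ACB·A·ACB·A·C
    A ↦ ACB
    B ↦ C
    C ↦ A

A->ACB, B->C, C->A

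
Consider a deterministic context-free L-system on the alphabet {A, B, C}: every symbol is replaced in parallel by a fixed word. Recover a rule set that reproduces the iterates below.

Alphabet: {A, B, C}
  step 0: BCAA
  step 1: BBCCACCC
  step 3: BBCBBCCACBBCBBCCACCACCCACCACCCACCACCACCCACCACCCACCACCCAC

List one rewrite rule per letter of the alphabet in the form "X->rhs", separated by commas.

  step 0 ⇒ step 1: BCAA ⇒ BBC·CAC·C·C
    A ↦ C
    B ↦ BBC
    C ↦ CAC

A->C, B->BBC, C->CAC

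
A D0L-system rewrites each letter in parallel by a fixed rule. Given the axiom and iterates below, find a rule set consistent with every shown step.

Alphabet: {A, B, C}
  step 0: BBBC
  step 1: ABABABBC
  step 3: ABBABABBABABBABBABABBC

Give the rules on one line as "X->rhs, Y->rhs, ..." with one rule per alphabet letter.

  step 0 ⇒ step 1: BBBC ⇒ AB·AB·AB·BC
    B ↦ AB
    C ↦ BC
    A ↦ B  (constrained at step 1)

A->B, B->AB, C->BC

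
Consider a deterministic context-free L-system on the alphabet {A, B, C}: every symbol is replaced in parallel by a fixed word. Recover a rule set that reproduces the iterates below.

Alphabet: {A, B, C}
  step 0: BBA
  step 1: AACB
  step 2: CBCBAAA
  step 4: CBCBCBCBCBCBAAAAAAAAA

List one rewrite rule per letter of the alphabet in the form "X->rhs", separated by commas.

  step 1 ⇒ step 2: AACB ⇒ CB·CB·AA·A
    A ↦ CB
    B ↦ A
    C ↦ AA

A->CB, B->A, C->AA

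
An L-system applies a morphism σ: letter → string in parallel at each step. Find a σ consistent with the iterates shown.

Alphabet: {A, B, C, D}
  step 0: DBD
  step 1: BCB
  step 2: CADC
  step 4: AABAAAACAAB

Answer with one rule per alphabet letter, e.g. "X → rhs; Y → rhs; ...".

  step 1 ⇒ step 2: BCB ⇒ C·AD·C
    B ↦ C
    C ↦ AD
    A ↦ AA  (constrained at step 2)
  step 0 ⇒ step 1: DBD ⇒ B·C·B
    D ↦ B

A->AA, B->C, C->AD, D->B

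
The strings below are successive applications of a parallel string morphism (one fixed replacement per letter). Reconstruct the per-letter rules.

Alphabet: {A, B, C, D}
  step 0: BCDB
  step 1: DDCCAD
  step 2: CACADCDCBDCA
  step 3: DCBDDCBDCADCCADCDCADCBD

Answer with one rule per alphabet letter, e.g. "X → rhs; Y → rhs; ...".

  step 2 ⇒ step 3: CACADCDCBDCA ⇒ DC·BD·DC·BD·CA·DC·CA·DC·D·CA·DC·BD
    A ↦ BD
    B ↦ D
    C ↦ DC
    D ↦ CA

A->BD, B->D, C->DC, D->CA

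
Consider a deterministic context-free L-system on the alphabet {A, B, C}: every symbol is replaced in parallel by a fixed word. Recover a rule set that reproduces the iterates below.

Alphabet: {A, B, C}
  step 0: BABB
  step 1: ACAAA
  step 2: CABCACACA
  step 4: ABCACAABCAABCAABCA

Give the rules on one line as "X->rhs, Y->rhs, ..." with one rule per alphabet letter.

A->CA, B->A, C->B

  step 1 ⇒ step 2: ACAAA ⇒ CA·B·CA·CA·CA
    A ↦ CA
    C ↦ B
  step 0 ⇒ step 1: BABB ⇒ A·CA·A·A
    B ↦ A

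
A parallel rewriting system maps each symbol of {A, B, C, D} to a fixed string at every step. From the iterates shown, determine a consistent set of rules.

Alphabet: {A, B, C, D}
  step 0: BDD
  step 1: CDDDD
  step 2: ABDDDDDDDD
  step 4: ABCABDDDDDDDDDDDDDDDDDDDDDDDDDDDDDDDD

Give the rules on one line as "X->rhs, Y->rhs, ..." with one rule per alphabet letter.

A->CB, B->C, C->AB, D->DD

  step 1 ⇒ step 2: CDDDD ⇒ AB·DD·DD·DD·DD
    C ↦ AB
    D ↦ DD
    A ↦ CB  (constrained at step 2)
  step 0 ⇒ step 1: BDD ⇒ C·DD·DD
    B ↦ C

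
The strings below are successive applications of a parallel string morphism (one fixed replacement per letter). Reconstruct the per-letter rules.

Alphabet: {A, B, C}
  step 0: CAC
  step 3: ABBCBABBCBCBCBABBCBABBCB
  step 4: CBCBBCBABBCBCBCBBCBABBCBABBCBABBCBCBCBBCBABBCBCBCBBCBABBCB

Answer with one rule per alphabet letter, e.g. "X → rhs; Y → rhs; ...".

A->C, B->BCB, C->AB

  step 3 ⇒ step 4: ABBCBABBCBCBCBABBCBABBCB ⇒ C·BCB·BCB·AB·BCB·C·BCB·BCB·AB·BCB·AB·BCB·AB·BCB·C·BCB·BCB·AB·BCB·C·BCB·BCB·AB·BCB
    A ↦ C
    B ↦ BCB
    C ↦ AB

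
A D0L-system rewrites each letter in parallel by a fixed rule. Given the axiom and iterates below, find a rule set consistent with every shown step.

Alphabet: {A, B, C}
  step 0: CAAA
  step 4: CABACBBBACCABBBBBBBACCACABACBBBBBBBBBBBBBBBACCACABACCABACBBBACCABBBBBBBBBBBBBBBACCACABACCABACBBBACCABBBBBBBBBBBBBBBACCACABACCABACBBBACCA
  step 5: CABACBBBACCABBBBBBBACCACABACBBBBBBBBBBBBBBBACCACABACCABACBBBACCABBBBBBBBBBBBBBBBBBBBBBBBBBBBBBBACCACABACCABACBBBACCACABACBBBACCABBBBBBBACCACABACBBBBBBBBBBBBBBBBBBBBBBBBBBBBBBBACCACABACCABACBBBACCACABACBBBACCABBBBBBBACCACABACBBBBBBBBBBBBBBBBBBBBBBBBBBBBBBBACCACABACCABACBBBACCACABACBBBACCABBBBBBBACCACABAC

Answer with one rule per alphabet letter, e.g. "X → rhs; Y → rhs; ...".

  step 4 ⇒ step 5: CABACBBBACCABBBBBBBACCACABACBBBBBBBBBBBBBBBACCACABACCABACBBBACCABBBBBBBBBBBBBBBACCACABACCABACBBBACCABBBBBBBBBBBBBBBACCACABACCABACBBBACCA ⇒ CA·BAC·BB·BAC·CA·BB·BB·BB·BAC·CA·CA·BAC·BB·BB·BB·BB·BB·BB·BB·BAC·CA·CA·BAC·CA·BAC·BB·BAC·CA·BB·BB·BB·BB·BB·BB·BB·BB·BB·BB·BB·BB·BB·BB·BB·BAC·CA·CA·BAC·CA·BAC·BB·BAC·CA·CA·BAC·BB·BAC·CA·BB·BB·BB·BAC·CA·CA·BAC·BB·BB·BB·BB·BB·BB·BB·BB·BB·BB·BB·BB·BB·BB·BB·BAC·CA·CA·BAC·CA·BAC·BB·BAC·CA·CA·BAC·BB·BAC·CA·BB·BB·BB·BAC·CA·CA·BAC·BB·BB·BB·BB·BB·BB·BB·BB·BB·BB·BB·BB·BB·BB·BB·BAC·CA·CA·BAC·CA·BAC·BB·BAC·CA·CA·BAC·BB·BAC·CA·BB·BB·BB·BAC·CA·CA·BAC
    A ↦ BAC
    B ↦ BB
    C ↦ CA

A->BAC, B->BB, C->CA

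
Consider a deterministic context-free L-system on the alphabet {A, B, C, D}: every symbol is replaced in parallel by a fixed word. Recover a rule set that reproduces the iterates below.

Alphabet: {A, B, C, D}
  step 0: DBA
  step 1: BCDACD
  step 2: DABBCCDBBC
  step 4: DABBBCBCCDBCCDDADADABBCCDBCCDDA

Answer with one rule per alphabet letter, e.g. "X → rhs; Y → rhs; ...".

A->CD, B->DA, C->B, D->BC

  step 1 ⇒ step 2: BCDACD ⇒ DA·B·BC·CD·B·BC
    A ↦ CD
    B ↦ DA
    C ↦ B
    D ↦ BC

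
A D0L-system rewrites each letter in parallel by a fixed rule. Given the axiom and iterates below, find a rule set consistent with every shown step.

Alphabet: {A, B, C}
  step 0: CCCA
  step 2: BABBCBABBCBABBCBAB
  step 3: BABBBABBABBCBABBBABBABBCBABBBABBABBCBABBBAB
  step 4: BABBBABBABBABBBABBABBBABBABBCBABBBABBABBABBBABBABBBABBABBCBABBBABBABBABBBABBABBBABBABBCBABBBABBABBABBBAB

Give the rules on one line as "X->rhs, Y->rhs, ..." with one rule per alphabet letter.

  step 3 ⇒ step 4: BABBBABBABBCBABBBABBABBCBABBBABBABBCBABBBAB ⇒ BAB·B·BAB·BAB·BAB·B·BAB·BAB·B·BAB·BAB·BC·BAB·B·BAB·BAB·BAB·B·BAB·BAB·B·BAB·BAB·BC·BAB·B·BAB·BAB·BAB·B·BAB·BAB·B·BAB·BAB·BC·BAB·B·BAB·BAB·BAB·B·BAB
    A ↦ B
    B ↦ BAB
    C ↦ BC

A->B, B->BAB, C->BC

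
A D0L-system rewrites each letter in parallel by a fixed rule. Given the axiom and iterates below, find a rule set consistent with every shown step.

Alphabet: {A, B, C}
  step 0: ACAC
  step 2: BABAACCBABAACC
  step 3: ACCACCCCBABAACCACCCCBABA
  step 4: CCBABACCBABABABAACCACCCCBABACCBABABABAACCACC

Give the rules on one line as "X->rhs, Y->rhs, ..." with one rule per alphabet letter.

  step 3 ⇒ step 4: ACCACCCCBABAACCACCCCBABA ⇒ CC·BA·BA·CC·BA·BA·BA·BA·A·CC·A·CC·CC·BA·BA·CC·BA·BA·BA·BA·A·CC·A·CC
    A ↦ CC
    B ↦ A
    C ↦ BA

A->CC, B->A, C->BA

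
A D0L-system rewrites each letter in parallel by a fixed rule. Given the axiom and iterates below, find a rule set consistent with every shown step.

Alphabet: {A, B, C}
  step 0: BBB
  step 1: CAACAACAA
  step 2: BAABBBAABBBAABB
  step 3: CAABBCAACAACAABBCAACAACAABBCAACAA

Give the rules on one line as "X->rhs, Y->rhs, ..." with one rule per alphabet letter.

  step 2 ⇒ step 3: BAABBBAABBBAABB ⇒ CAA·B·B·CAA·CAA·CAA·B·B·CAA·CAA·CAA·B·B·CAA·CAA
    A ↦ B
    B ↦ CAA
  step 1 ⇒ step 2: CAACAACAA ⇒ BAA·B·B·BAA·B·B·BAA·B·B
    C ↦ BAA

A->B, B->CAA, C->BAA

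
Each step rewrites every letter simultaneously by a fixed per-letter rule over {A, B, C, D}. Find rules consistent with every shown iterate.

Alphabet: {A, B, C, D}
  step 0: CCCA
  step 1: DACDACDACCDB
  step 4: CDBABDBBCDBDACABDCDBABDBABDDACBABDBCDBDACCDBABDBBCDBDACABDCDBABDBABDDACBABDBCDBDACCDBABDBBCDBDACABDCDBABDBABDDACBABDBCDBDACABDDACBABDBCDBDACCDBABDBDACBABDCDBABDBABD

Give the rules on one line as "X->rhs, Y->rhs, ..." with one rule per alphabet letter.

A->CDB, B->ABD, C->DAC, D->B

  step 0 ⇒ step 1: CCCA ⇒ DAC·DAC·DAC·CDB
    A ↦ CDB
    C ↦ DAC
    B ↦ ABD  (constrained at step 1)
    D ↦ B  (constrained at step 1)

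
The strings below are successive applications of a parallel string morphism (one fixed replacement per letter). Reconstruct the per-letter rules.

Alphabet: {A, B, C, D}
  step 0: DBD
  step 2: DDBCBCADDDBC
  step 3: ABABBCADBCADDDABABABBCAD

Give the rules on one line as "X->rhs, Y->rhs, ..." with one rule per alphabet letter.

  step 2 ⇒ step 3: DDBCBCADDDBC ⇒ AB·AB·BC·AD·BC·AD·DD·AB·AB·AB·BC·AD
    A ↦ DD
    B ↦ BC
    C ↦ AD
    D ↦ AB

A->DD, B->BC, C->AD, D->AB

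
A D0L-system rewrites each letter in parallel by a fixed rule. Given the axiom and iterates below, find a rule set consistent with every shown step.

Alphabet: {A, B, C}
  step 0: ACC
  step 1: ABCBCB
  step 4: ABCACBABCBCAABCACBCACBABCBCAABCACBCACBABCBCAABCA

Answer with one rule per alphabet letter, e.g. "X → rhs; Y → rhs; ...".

  step 0 ⇒ step 1: ACC ⇒ AB·CB·CB
    A ↦ AB
    C ↦ CB
    B ↦ CA  (constrained at step 1)

A->AB, B->CA, C->CB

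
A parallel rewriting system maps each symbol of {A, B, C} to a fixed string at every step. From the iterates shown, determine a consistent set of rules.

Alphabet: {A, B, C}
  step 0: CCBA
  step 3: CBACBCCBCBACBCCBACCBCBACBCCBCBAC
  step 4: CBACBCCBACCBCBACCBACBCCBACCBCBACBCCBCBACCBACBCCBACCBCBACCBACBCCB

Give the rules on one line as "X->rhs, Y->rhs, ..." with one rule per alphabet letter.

A->BC, B->AC, C->CB

  step 3 ⇒ step 4: CBACBCCBCBACBCCBACCBCBACBCCBCBAC ⇒ CB·AC·BC·CB·AC·CB·CB·AC·CB·AC·BC·CB·AC·CB·CB·AC·BC·CB·CB·AC·CB·AC·BC·CB·AC·CB·CB·AC·CB·AC·BC·CB
    A ↦ BC
    B ↦ AC
    C ↦ CB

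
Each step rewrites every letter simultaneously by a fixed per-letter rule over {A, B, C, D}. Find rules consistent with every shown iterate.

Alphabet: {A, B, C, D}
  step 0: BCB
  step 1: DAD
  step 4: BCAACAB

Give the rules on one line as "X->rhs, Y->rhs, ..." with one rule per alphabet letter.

A->CA, B->D, C->A, D->B

  step 0 ⇒ step 1: BCB ⇒ D·A·D
    B ↦ D
    C ↦ A
    A ↦ CA  (constrained at step 1)
    D ↦ B  (constrained at step 1)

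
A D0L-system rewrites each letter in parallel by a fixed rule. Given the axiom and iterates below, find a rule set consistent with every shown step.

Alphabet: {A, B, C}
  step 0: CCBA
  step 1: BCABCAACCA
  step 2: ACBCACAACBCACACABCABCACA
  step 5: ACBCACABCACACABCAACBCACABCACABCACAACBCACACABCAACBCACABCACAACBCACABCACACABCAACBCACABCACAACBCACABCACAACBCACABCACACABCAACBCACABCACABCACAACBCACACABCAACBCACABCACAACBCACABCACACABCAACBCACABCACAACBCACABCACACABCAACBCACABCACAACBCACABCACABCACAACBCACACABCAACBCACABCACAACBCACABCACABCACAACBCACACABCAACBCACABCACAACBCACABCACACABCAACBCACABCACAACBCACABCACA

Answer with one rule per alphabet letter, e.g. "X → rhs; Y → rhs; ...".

  step 1 ⇒ step 2: BCABCAACCA ⇒ AC·BCA·CA·AC·BCA·CA·CA·BCA·BCA·CA
    A ↦ CA
    B ↦ AC
    C ↦ BCA

A->CA, B->AC, C->BCA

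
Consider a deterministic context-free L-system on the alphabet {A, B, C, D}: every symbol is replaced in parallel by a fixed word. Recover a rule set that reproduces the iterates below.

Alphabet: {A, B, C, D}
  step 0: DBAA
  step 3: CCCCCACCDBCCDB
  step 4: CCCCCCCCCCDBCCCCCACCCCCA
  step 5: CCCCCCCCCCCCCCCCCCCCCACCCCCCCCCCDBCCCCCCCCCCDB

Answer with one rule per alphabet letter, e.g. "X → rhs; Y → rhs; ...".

A->DB, B->A, C->CC, D->C

  step 4 ⇒ step 5: CCCCCCCCCCDBCCCCCACCCCCA ⇒ CC·CC·CC·CC·CC·CC·CC·CC·CC·CC·C·A·CC·CC·CC·CC·CC·DB·CC·CC·CC·CC·CC·DB
    A ↦ DB
    B ↦ A
    C ↦ CC
    D ↦ C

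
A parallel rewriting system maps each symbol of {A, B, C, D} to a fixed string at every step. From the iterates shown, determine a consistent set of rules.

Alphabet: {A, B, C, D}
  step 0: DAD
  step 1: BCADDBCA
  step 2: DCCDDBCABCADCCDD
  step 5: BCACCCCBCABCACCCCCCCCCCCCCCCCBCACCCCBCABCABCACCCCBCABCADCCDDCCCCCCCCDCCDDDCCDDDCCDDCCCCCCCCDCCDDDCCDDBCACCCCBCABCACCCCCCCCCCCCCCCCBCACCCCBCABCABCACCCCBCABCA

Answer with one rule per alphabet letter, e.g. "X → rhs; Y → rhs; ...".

A->DD, B->D, C->CC, D->BCA

  step 1 ⇒ step 2: BCADDBCA ⇒ D·CC·DD·BCA·BCA·D·CC·DD
    A ↦ DD
    B ↦ D
    C ↦ CC
    D ↦ BCA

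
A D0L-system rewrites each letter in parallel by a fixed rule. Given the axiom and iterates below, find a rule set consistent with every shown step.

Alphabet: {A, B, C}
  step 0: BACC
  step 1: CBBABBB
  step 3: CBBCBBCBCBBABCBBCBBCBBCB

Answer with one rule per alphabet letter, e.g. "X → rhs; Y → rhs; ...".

  step 0 ⇒ step 1: BACC ⇒ CB·BAB·B·B
    A ↦ BAB
    B ↦ CB
    C ↦ B

A->BAB, B->CB, C->B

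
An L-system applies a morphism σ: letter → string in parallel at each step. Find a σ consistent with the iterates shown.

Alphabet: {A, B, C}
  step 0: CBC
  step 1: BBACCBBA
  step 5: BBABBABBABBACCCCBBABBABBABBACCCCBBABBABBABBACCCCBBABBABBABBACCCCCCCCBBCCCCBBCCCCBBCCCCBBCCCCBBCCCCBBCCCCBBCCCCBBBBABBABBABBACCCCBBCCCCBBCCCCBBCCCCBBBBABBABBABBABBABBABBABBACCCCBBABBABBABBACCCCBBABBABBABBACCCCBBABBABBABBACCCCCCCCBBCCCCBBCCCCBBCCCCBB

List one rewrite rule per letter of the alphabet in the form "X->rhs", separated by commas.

  step 0 ⇒ step 1: CBC ⇒ BBA·CC·BBA
    B ↦ CC
    C ↦ BBA
    A ↦ BB  (constrained at step 1)

A->BB, B->CC, C->BBA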